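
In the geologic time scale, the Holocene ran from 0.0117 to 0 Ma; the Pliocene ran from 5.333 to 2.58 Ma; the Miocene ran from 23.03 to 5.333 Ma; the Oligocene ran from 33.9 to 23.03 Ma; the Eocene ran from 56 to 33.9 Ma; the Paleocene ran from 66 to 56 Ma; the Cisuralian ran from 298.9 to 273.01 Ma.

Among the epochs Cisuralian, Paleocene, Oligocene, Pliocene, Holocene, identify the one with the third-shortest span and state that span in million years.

Paleocene, 10 million years

Durations: Cisuralian 25.89; Paleocene 10; Oligocene 10.87; Pliocene 2.753; Holocene 0.0117 Myr.
Sorted shortest-first: Holocene (0.0117), Pliocene (2.753), Paleocene (10), Oligocene (10.87), Cisuralian (25.89).
The third shortest is Paleocene at 10 Myr.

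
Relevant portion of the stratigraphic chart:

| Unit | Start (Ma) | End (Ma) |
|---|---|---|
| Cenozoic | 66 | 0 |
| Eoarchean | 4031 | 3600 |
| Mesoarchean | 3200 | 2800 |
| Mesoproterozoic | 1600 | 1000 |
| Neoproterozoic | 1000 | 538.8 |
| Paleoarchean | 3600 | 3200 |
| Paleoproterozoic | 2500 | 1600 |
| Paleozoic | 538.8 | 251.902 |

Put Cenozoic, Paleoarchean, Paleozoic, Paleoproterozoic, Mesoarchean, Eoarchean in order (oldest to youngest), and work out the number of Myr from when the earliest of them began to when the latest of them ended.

Start ages (Ma): Eoarchean 4031, Paleoarchean 3600, Mesoarchean 3200, Paleoproterozoic 2500, Paleozoic 538.8, Cenozoic 66.
Ordered oldest to youngest: Eoarchean, Paleoarchean, Mesoarchean, Paleoproterozoic, Paleozoic, Cenozoic.
Span = 4031 − 0 = 4031 Myr.

Eoarchean, Paleoarchean, Mesoarchean, Paleoproterozoic, Paleozoic, Cenozoic; total span 4031 Myr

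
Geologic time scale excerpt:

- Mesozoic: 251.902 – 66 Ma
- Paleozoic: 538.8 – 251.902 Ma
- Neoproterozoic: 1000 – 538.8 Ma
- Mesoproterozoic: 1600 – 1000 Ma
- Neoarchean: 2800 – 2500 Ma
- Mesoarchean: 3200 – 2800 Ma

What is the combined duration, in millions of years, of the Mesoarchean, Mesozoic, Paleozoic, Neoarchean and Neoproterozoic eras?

1634 million years

Duration is start − end for each: (3200 − 2800) + (251.902 − 66) + (538.8 − 251.902) + (2800 − 2500) + (1000 − 538.8).
That is 400 + 185.902 + 286.898 + 300 + 461.2, which totals 1634 million years.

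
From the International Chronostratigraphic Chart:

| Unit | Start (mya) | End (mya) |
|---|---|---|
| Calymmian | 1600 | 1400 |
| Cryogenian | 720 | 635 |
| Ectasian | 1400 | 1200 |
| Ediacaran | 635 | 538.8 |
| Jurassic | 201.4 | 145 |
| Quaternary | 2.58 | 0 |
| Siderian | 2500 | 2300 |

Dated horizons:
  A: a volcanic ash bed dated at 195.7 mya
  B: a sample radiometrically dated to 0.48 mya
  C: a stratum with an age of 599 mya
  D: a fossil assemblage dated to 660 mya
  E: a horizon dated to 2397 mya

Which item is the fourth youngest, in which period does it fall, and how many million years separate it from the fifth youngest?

D, in the Cryogenian; 1737 million years to E

Sorted youngest-first by Ma: B (0.48), A (195.7), C (599), D (660), E (2397).
The fourth youngest is D at 660 Ma, which lies in 720–635 Ma: the Cryogenian.
The fifth youngest is E at 2397 Ma; separation = |660 − 2397| = 1737 Myr.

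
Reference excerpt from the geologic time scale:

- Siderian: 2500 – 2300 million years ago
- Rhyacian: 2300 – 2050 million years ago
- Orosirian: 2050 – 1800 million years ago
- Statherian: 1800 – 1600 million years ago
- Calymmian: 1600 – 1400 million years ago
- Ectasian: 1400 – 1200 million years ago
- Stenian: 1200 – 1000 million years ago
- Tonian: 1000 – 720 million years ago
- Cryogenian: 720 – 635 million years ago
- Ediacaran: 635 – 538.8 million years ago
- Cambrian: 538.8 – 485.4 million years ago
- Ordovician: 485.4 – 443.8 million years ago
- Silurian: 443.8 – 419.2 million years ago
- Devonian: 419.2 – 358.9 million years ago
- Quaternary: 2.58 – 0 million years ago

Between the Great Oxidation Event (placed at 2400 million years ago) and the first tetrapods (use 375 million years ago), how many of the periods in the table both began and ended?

2400 Ma sits inside the Siderian (2500–2300) and 375 Ma inside the Devonian (419.2–358.9); neither of those is wholly between the two dates.
The listed periods lying completely between them are Rhyacian, Orosirian, Statherian, Calymmian, Ectasian, Stenian, Tonian, Cryogenian, Ediacaran, Cambrian, Ordovician, Silurian — 12 in all.

12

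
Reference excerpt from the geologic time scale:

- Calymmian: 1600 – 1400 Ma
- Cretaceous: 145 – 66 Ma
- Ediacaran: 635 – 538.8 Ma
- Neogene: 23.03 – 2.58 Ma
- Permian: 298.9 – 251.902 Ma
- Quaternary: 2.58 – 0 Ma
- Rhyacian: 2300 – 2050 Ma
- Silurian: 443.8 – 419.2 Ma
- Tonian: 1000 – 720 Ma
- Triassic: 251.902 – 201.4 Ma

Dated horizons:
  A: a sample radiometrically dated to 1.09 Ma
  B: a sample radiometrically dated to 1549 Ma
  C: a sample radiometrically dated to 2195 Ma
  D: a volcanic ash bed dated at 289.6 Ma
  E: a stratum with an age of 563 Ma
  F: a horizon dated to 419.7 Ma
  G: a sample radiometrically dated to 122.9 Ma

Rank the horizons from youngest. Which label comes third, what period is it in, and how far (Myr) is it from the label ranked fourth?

D, in the Permian; 130.1 million years to F

Sorted youngest-first by Ma: A (1.09), G (122.9), D (289.6), F (419.7), E (563), B (1549), C (2195).
The third youngest is D at 289.6 Ma, which lies in 298.9–251.902 Ma: the Permian.
The fourth youngest is F at 419.7 Ma; separation = |289.6 − 419.7| = 130.1 Myr.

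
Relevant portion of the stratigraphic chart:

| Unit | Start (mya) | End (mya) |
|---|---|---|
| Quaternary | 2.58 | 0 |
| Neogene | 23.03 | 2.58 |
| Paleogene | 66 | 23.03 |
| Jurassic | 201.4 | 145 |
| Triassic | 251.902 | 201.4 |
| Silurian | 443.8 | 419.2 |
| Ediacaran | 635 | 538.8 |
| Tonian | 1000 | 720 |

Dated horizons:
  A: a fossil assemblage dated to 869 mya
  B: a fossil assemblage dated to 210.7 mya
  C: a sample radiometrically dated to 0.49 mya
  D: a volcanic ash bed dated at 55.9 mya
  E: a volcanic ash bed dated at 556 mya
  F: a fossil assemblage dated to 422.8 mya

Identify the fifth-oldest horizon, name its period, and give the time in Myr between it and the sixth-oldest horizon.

Larger Ma means older, so oldest first: A 869 > E 556 > F 422.8 > B 210.7 > D 55.9 > C 0.49.
Counting 5 along gives D (55.9 Ma); the excerpt puts that inside the Paleogene, 66–23.03 Ma.
Next in line is C (0.49 Ma), and 55.9 − 0.49 = 55.41 Myr.

D, in the Paleogene; 55.41 million years to C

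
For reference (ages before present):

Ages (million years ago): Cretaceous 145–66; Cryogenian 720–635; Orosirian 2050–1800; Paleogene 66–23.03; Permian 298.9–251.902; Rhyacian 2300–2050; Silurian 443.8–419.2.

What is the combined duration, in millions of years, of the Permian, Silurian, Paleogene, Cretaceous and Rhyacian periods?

Duration is start − end for each: (298.9 − 251.902) + (443.8 − 419.2) + (66 − 23.03) + (145 − 66) + (2300 − 2050).
That is 46.998 + 24.6 + 42.97 + 79 + 250, which totals 443.568 million years.

443.568 million years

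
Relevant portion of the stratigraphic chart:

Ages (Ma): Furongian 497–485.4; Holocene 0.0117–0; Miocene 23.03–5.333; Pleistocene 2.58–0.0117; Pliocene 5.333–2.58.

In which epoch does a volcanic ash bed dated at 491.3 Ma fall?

Furongian

491.3 Ma lies between 497 and 485.4 Ma, so it falls in the Furongian.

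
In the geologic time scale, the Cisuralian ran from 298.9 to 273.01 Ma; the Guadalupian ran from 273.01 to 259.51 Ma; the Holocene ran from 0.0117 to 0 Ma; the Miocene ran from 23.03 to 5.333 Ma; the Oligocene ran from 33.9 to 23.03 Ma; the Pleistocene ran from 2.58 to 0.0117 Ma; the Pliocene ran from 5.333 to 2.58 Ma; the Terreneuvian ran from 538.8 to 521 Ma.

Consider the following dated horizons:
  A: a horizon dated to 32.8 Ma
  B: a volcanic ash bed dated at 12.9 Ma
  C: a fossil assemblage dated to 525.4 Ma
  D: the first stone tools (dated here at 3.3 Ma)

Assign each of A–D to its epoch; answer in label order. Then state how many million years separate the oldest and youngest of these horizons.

A: 32.8 Ma lies in 33.9–23.03 Ma, so Oligocene.
B: 12.9 Ma lies in 23.03–5.333 Ma, so Miocene.
C: 525.4 Ma lies in 538.8–521 Ma, so Terreneuvian.
D: 3.3 Ma lies in 5.333–2.58 Ma, so Pliocene.
Oldest = 525.4 Ma, youngest = 3.3 Ma → span 522.1 Myr.

A — Oligocene; B — Miocene; C — Terreneuvian; D — Pliocene; span 522.1 million years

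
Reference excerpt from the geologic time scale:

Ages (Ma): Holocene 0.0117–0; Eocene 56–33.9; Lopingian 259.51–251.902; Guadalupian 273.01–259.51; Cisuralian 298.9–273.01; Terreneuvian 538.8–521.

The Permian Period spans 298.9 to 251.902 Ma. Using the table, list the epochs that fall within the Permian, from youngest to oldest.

Epochs with both bounds inside 298.9–251.902 Ma: Lopingian (259.51–251.902), Guadalupian (273.01–259.51), Cisuralian (298.9–273.01).

Lopingian, Guadalupian, Cisuralian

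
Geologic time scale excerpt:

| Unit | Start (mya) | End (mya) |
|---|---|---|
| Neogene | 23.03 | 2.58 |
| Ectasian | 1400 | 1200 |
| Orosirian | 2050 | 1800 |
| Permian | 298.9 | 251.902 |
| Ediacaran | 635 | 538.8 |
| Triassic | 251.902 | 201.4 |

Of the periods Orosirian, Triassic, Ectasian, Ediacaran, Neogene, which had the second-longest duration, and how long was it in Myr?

Start − end for each: Orosirian 2050 − 1800 = 250; Triassic 251.902 − 201.4 = 50.502; Ectasian 1400 − 1200 = 200; Ediacaran 635 − 538.8 = 96.2; Neogene 23.03 − 2.58 = 20.45.
Ranking these from longest: Orosirian > Ectasian > Ediacaran > Triassic > Neogene.
Position 2 in that ranking is Ectasian, which lasted 200 Myr.

Ectasian, 200 million years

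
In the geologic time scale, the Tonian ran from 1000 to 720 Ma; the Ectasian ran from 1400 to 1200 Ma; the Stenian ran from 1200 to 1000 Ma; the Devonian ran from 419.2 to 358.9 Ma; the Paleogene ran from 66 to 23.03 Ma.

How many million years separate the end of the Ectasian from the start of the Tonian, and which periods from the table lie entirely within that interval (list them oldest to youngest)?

200 million years; Stenian

End of Ectasian = 1200 Ma; start of Tonian = 1000 Ma.
Gap = 1200 − 1000 = 200 Myr.
Periods wholly inside 1200–1000 Ma: Stenian (1200–1000).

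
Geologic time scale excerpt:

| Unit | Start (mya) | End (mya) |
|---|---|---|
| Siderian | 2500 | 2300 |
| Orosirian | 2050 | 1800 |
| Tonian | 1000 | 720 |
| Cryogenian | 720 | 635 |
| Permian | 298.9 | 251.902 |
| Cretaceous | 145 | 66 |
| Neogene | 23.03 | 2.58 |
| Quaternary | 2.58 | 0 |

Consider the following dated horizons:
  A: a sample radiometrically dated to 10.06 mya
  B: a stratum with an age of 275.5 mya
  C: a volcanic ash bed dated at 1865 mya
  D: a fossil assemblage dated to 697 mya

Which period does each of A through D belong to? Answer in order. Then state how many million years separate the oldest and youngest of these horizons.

A: 10.06 Ma lies in 23.03–2.58 Ma, so Neogene.
B: 275.5 Ma lies in 298.9–251.902 Ma, so Permian.
C: 1865 Ma lies in 2050–1800 Ma, so Orosirian.
D: 697 Ma lies in 720–635 Ma, so Cryogenian.
Oldest = 1865 Ma, youngest = 10.06 Ma → span 1854.94 Myr.

A — Neogene; B — Permian; C — Orosirian; D — Cryogenian; span 1854.94 million years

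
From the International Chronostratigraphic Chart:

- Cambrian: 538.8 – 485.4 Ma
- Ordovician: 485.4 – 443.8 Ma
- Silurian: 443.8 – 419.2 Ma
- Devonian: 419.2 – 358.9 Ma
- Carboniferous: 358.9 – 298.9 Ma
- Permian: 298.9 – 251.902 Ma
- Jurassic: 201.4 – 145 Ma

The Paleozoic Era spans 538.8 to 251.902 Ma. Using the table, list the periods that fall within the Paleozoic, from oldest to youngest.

Cambrian, Ordovician, Silurian, Devonian, Carboniferous, Permian

Periods with both bounds inside 538.8–251.902 Ma: Cambrian (538.8–485.4), Ordovician (485.4–443.8), Silurian (443.8–419.2), Devonian (419.2–358.9), Carboniferous (358.9–298.9), Permian (298.9–251.902).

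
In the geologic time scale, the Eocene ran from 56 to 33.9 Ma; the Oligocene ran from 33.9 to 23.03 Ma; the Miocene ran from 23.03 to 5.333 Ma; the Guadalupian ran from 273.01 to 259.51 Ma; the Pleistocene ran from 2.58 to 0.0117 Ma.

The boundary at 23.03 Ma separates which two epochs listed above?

The Oligocene ends at 23.03 Ma and the Miocene begins at 23.03 Ma, so they share that boundary.

Oligocene and Miocene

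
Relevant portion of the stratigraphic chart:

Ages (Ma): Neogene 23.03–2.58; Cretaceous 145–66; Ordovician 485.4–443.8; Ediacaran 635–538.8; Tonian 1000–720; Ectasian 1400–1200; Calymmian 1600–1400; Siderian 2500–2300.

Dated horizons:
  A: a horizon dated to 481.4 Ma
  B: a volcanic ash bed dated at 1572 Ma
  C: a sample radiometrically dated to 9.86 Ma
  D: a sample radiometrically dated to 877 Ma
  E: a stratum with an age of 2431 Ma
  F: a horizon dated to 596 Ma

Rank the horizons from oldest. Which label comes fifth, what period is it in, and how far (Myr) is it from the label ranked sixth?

A, in the Ordovician; 471.54 million years to C

Sorted oldest-first by Ma: E (2431), B (1572), D (877), F (596), A (481.4), C (9.86).
The fifth oldest is A at 481.4 Ma, which lies in 485.4–443.8 Ma: the Ordovician.
The sixth oldest is C at 9.86 Ma; separation = |481.4 − 9.86| = 471.54 Myr.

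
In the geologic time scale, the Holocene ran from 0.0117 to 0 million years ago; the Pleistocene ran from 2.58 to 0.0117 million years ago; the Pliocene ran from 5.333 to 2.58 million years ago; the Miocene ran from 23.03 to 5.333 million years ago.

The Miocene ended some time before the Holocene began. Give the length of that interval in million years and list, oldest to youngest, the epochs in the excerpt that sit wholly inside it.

End of Miocene = 5.333 Ma; start of Holocene = 0.0117 Ma.
Gap = 5.333 − 0.0117 = 5.3213 Myr.
Epochs wholly inside 5.333–0.0117 Ma: Pliocene (5.333–2.58), Pleistocene (2.58–0.0117).

5.3213 million years; Pliocene, Pleistocene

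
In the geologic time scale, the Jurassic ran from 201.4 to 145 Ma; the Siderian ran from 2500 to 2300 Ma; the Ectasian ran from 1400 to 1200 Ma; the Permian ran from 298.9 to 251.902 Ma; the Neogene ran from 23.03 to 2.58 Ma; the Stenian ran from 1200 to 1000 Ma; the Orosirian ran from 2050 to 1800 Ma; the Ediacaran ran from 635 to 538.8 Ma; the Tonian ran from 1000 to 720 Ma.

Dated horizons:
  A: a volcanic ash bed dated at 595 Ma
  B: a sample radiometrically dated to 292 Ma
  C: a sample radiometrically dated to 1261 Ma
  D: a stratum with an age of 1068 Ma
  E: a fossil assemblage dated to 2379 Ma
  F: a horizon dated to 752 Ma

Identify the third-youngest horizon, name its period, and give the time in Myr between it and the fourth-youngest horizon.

Smaller Ma means younger, so youngest first: B 292 < A 595 < F 752 < D 1068 < C 1261 < E 2379.
Counting 3 along gives F (752 Ma); the excerpt puts that inside the Tonian, 1000–720 Ma.
Next in line is D (1068 Ma), and 1068 − 752 = 316 Myr.

F, in the Tonian; 316 million years to D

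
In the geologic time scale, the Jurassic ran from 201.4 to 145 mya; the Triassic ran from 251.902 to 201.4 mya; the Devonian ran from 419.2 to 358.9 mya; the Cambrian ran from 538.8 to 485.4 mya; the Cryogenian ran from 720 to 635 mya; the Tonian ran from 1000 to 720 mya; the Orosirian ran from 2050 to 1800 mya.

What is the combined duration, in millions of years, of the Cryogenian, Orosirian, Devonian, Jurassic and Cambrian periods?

Duration is start − end for each: (720 − 635) + (2050 − 1800) + (419.2 − 358.9) + (201.4 − 145) + (538.8 − 485.4).
That is 85 + 250 + 60.3 + 56.4 + 53.4, which totals 505.1 million years.

505.1 million years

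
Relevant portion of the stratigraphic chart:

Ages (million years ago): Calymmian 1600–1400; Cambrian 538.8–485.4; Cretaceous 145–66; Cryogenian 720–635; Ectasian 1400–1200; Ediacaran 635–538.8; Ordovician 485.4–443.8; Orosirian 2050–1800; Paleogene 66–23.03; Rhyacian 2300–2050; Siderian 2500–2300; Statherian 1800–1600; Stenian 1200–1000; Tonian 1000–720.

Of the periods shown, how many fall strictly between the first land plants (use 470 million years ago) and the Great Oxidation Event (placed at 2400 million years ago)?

10

2400 Ma sits inside the Siderian (2500–2300) and 470 Ma inside the Ordovician (485.4–443.8); neither of those is wholly between the two dates.
The listed periods lying completely between them are Rhyacian, Orosirian, Statherian, Calymmian, Ectasian, Stenian, Tonian, Cryogenian, Ediacaran, Cambrian — 10 in all.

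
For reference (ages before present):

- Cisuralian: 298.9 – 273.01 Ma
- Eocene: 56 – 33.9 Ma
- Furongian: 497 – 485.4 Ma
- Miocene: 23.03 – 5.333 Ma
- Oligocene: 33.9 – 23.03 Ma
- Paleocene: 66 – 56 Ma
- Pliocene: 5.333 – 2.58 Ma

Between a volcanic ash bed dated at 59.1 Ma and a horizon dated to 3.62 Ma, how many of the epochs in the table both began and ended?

The older date is 59.1 Ma and the younger is 3.62 Ma.
Epochs with start < 59.1 and end > 3.62 Ma: Eocene (56–33.9), Oligocene (33.9–23.03), Miocene (23.03–5.333).
That is 3 complete epochs.

3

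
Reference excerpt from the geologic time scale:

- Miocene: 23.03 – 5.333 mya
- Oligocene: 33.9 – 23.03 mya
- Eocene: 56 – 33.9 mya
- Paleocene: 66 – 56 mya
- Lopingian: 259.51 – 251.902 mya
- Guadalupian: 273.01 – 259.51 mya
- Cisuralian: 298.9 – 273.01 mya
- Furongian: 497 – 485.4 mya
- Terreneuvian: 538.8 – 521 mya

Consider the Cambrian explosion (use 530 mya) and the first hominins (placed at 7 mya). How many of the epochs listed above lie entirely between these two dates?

7

530 Ma sits inside the Terreneuvian (538.8–521) and 7 Ma inside the Miocene (23.03–5.333); neither of those is wholly between the two dates.
The listed epochs lying completely between them are Furongian, Cisuralian, Guadalupian, Lopingian, Paleocene, Eocene, Oligocene — 7 in all.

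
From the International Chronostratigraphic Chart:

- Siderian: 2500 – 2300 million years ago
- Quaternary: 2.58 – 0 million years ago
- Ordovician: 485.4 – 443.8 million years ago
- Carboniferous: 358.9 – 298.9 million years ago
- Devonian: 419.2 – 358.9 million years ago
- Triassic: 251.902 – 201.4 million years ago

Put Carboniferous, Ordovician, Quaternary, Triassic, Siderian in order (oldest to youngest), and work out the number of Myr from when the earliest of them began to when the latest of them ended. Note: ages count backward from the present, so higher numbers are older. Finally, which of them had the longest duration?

Siderian, Ordovician, Carboniferous, Triassic, Quaternary; total span 2500 Myr; longest is Siderian

Start ages (Ma): Siderian 2500, Ordovician 485.4, Carboniferous 358.9, Triassic 251.902, Quaternary 2.58.
Ordered oldest to youngest: Siderian, Ordovician, Carboniferous, Triassic, Quaternary.
Span = 2500 − 0 = 2500 Myr.
Durations: Carboniferous 60, Quaternary 2.58, Siderian 200, Ordovician 41.6, Triassic 50.502 → longest is Siderian (200 Myr).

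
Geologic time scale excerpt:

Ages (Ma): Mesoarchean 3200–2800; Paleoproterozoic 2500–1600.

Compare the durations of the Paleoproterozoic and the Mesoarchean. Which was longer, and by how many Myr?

Paleoproterozoic: 2500 − 1600 = 900 Myr.
Mesoarchean: 3200 − 2800 = 400 Myr.
Difference: 900 − 400 = 500 Myr, so the Paleoproterozoic was longer.

Paleoproterozoic, by 500 million years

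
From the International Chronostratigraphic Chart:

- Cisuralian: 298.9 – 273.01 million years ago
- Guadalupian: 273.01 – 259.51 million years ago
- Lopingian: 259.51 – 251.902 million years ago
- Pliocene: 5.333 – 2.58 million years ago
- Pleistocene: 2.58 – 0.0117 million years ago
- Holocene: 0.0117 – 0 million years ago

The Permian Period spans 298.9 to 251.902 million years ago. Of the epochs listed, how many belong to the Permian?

Epochs inside 298.9–251.902 Ma: Cisuralian, Guadalupian, Lopingian — 3 in total.

3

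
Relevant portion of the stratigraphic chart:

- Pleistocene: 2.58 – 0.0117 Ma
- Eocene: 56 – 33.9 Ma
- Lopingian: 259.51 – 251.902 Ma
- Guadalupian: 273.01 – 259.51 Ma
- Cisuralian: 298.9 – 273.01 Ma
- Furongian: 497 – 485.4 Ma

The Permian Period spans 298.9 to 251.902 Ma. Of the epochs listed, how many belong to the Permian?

Epochs inside 298.9–251.902 Ma: Cisuralian, Guadalupian, Lopingian — 3 in total.

3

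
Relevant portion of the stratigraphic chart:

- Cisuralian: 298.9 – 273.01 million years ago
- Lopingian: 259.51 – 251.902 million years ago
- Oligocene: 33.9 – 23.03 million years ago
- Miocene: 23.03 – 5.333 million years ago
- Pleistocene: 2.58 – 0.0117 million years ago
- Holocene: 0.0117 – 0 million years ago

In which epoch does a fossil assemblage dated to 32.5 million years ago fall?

32.5 Ma lies between 33.9 and 23.03 Ma, so it falls in the Oligocene.

Oligocene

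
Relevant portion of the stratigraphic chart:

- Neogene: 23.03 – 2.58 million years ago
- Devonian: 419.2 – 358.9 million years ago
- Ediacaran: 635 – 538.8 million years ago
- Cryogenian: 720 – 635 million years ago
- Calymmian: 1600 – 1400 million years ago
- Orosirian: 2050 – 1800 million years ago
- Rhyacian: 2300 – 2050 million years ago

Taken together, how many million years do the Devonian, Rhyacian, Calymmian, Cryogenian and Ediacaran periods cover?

Duration is start − end for each: (419.2 − 358.9) + (2300 − 2050) + (1600 − 1400) + (720 − 635) + (635 − 538.8).
That is 60.3 + 250 + 200 + 85 + 96.2, which totals 691.5 million years.

691.5 million years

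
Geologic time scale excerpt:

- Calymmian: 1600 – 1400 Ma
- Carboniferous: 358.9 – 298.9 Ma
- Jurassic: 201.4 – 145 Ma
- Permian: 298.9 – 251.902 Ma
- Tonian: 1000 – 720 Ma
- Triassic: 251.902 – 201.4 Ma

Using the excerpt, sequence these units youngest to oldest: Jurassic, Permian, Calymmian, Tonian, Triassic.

Sorting by start age (ascending Ma, since larger Ma = older): Jurassic began 201.4, Triassic began 251.902, Permian began 298.9, Tonian began 1000, Calymmian began 1600.

Jurassic, Triassic, Permian, Tonian, Calymmian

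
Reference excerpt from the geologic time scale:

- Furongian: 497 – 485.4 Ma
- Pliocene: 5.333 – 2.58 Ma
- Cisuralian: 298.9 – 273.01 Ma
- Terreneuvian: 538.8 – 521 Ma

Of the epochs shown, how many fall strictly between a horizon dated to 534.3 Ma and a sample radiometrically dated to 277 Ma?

The older date is 534.3 Ma and the younger is 277 Ma.
Epochs with start < 534.3 and end > 277 Ma: Furongian (497–485.4).
That is 1 complete epoch.

1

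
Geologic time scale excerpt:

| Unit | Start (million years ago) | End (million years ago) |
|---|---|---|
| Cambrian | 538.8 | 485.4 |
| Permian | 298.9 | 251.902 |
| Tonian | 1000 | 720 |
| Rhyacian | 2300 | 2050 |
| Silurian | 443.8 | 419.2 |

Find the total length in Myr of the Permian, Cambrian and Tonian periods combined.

Each duration: Permian = 46.998; Cambrian = 53.4; Tonian = 280.
Sum: 46.998 + 53.4 + 280 = 380.398 Myr.

380.398 million years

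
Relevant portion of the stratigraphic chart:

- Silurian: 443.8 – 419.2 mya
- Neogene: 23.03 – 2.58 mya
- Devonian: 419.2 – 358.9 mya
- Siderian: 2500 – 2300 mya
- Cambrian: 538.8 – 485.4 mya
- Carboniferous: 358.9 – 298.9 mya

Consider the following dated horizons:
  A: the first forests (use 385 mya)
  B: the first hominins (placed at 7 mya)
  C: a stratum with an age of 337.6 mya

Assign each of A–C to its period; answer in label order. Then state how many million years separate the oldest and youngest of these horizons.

A — Devonian; B — Neogene; C — Carboniferous; span 378 million years

Match each age against the start–end ranges in the excerpt: A = 385 Ma → Devonian (419.2–358.9); B = 7 Ma → Neogene (23.03–2.58); C = 337.6 Ma → Carboniferous (358.9–298.9).
The largest age is 385 Ma and the smallest is 7 Ma; their difference is 378 Myr.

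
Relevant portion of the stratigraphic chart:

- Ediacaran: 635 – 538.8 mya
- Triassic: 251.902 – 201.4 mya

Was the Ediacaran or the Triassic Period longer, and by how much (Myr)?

Ediacaran: 635 − 538.8 = 96.2 Myr.
Triassic: 251.902 − 201.4 = 50.502 Myr.
Difference: 96.2 − 50.502 = 45.698 Myr, so the Ediacaran was longer.

Ediacaran, by 45.698 million years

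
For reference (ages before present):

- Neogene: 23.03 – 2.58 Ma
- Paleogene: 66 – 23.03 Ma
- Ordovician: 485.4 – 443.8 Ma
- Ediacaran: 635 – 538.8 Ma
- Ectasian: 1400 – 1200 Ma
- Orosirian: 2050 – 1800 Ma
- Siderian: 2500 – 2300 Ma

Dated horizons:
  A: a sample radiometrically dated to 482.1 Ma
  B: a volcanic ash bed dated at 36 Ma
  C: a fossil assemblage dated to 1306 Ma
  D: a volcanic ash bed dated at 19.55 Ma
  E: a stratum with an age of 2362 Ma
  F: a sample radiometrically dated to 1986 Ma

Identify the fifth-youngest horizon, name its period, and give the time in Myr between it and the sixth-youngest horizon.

Sorted youngest-first by Ma: D (19.55), B (36), A (482.1), C (1306), F (1986), E (2362).
The fifth youngest is F at 1986 Ma, which lies in 2050–1800 Ma: the Orosirian.
The sixth youngest is E at 2362 Ma; separation = |1986 − 2362| = 376 Myr.

F, in the Orosirian; 376 million years to E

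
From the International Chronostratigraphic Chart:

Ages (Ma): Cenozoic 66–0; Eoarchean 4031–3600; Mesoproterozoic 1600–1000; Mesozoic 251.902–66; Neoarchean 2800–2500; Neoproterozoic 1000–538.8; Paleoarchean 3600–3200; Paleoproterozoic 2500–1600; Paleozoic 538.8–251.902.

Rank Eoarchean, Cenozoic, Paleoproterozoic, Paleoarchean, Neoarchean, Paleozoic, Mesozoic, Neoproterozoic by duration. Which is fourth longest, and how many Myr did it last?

Paleoarchean, 400 million years

Start − end for each: Eoarchean 4031 − 3600 = 431; Cenozoic 66 − 0 = 66; Paleoproterozoic 2500 − 1600 = 900; Paleoarchean 3600 − 3200 = 400; Neoarchean 2800 − 2500 = 300; Paleozoic 538.8 − 251.902 = 286.898; Mesozoic 251.902 − 66 = 185.902; Neoproterozoic 1000 − 538.8 = 461.2.
Ranking these from longest: Paleoproterozoic > Neoproterozoic > Eoarchean > Paleoarchean > Neoarchean > Paleozoic > Mesozoic > Cenozoic.
Position 4 in that ranking is Paleoarchean, which lasted 400 Myr.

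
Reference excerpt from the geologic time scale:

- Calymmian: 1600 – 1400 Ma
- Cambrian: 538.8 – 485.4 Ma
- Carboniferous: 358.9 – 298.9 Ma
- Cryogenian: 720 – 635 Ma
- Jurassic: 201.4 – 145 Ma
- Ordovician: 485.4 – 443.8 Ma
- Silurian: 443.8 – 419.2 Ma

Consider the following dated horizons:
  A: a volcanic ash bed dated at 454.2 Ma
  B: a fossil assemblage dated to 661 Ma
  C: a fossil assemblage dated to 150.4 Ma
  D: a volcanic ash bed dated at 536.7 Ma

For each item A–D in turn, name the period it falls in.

A — Ordovician; B — Cryogenian; C — Jurassic; D — Cambrian

A: 454.2 Ma lies in 485.4–443.8 Ma, so Ordovician.
B: 661 Ma lies in 720–635 Ma, so Cryogenian.
C: 150.4 Ma lies in 201.4–145 Ma, so Jurassic.
D: 536.7 Ma lies in 538.8–485.4 Ma, so Cambrian.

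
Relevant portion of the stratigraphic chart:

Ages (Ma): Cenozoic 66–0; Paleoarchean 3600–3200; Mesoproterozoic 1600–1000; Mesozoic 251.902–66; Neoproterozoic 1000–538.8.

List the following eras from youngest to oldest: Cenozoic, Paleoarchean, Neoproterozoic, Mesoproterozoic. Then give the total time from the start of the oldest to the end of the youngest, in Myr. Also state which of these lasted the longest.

Cenozoic, Neoproterozoic, Mesoproterozoic, Paleoarchean; total span 3600 Myr; longest is Mesoproterozoic

Start ages (Ma): Paleoarchean 3600, Mesoproterozoic 1600, Neoproterozoic 1000, Cenozoic 66.
Ordered youngest to oldest: Cenozoic, Neoproterozoic, Mesoproterozoic, Paleoarchean.
Span = 3600 − 0 = 3600 Myr.
Durations: Neoproterozoic 461.2, Paleoarchean 400, Mesoproterozoic 600, Cenozoic 66 → longest is Mesoproterozoic (600 Myr).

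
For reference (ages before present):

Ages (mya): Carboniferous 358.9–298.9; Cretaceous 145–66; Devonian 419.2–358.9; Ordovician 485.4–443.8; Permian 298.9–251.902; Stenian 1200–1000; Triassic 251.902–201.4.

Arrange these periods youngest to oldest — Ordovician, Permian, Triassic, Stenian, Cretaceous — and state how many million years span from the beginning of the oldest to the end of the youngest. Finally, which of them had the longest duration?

Cretaceous, Triassic, Permian, Ordovician, Stenian; total span 1134 Myr; longest is Stenian

Start ages (Ma): Stenian 1200, Ordovician 485.4, Permian 298.9, Triassic 251.902, Cretaceous 145.
Ordered youngest to oldest: Cretaceous, Triassic, Permian, Ordovician, Stenian.
Span = 1200 − 66 = 1134 Myr.
Durations: Stenian 200, Triassic 50.502, Ordovician 41.6, Permian 46.998, Cretaceous 79 → longest is Stenian (200 Myr).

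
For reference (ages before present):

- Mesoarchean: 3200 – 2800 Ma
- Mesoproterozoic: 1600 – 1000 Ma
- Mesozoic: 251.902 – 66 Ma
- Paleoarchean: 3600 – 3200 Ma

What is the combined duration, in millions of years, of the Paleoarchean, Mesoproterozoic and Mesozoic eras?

Duration is start − end for each: (3600 − 3200) + (1600 − 1000) + (251.902 − 66).
That is 400 + 600 + 185.902, which totals 1185.902 million years.

1185.902 million years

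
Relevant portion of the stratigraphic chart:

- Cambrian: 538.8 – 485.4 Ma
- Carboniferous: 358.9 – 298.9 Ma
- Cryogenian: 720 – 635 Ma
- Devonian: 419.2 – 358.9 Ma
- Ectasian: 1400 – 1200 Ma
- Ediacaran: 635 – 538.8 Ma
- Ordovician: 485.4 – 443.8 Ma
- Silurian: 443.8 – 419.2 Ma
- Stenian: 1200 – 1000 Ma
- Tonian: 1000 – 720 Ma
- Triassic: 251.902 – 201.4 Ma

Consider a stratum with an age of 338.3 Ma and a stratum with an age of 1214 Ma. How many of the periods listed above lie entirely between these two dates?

8

The older date is 1214 Ma and the younger is 338.3 Ma.
Periods with start < 1214 and end > 338.3 Ma: Stenian (1200–1000), Tonian (1000–720), Cryogenian (720–635), Ediacaran (635–538.8), Cambrian (538.8–485.4), Ordovician (485.4–443.8), Silurian (443.8–419.2), Devonian (419.2–358.9).
That is 8 complete periods.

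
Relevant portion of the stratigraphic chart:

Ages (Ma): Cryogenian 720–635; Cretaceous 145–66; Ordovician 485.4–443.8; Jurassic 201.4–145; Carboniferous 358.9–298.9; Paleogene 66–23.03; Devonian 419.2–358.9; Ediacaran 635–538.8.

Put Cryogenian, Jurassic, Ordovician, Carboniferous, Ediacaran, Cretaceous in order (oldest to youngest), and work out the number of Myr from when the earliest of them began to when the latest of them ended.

Cryogenian, Ediacaran, Ordovician, Carboniferous, Jurassic, Cretaceous; total span 654 Myr

From the excerpt: Cryogenian 720–635; Jurassic 201.4–145; Ordovician 485.4–443.8; Carboniferous 358.9–298.9; Ediacaran 635–538.8; Cretaceous 145–66 (Ma).
Larger Ma is earlier, so the oldest is Cryogenian and the youngest is Cretaceous; oldest to youngest: Cryogenian, Ediacaran, Ordovician, Carboniferous, Jurassic, Cretaceous.
Oldest start 720 minus youngest end 66 gives 654 Myr overall.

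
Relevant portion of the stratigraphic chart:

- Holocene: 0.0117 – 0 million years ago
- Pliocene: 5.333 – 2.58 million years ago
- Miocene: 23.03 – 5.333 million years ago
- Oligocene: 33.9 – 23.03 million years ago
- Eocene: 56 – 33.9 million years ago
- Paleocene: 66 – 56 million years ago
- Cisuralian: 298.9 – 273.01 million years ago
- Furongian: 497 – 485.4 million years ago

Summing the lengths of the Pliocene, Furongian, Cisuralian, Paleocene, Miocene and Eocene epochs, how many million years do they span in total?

Each duration: Pliocene = 2.753; Furongian = 11.6; Cisuralian = 25.89; Paleocene = 10; Miocene = 17.697; Eocene = 22.1.
Sum: 2.753 + 11.6 + 25.89 + 10 + 17.697 + 22.1 = 90.04 Myr.

90.04 million years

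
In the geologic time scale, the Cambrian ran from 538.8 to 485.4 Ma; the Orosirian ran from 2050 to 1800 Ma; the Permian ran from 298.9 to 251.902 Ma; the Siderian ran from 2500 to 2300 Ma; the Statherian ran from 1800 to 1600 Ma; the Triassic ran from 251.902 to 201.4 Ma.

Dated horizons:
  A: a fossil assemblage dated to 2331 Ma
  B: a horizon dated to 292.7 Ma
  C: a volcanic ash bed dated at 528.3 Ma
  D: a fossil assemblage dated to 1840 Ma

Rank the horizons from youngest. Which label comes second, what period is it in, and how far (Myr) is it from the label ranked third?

C, in the Cambrian; 1311.7 million years to D

Smaller Ma means younger, so youngest first: B 292.7 < C 528.3 < D 1840 < A 2331.
Counting 2 along gives C (528.3 Ma); the excerpt puts that inside the Cambrian, 538.8–485.4 Ma.
Next in line is D (1840 Ma), and 1840 − 528.3 = 1311.7 Myr.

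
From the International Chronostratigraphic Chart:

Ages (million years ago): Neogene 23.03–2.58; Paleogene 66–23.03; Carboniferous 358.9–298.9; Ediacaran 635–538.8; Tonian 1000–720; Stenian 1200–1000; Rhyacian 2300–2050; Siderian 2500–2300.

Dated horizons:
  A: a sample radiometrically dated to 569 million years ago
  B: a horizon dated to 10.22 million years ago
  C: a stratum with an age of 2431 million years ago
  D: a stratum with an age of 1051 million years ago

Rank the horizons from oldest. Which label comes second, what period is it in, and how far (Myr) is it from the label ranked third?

Sorted oldest-first by Ma: C (2431), D (1051), A (569), B (10.22).
The second oldest is D at 1051 Ma, which lies in 1200–1000 Ma: the Stenian.
The third oldest is A at 569 Ma; separation = |1051 − 569| = 482 Myr.

D, in the Stenian; 482 million years to A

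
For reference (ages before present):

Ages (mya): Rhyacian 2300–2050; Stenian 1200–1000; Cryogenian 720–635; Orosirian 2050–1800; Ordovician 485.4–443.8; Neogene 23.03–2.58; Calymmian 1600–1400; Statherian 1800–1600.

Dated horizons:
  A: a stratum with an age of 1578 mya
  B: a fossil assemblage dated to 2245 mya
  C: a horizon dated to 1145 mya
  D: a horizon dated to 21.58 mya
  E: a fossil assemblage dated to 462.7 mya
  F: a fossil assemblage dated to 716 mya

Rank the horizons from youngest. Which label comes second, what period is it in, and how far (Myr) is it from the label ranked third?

Sorted youngest-first by Ma: D (21.58), E (462.7), F (716), C (1145), A (1578), B (2245).
The second youngest is E at 462.7 Ma, which lies in 485.4–443.8 Ma: the Ordovician.
The third youngest is F at 716 Ma; separation = |462.7 − 716| = 253.3 Myr.

E, in the Ordovician; 253.3 million years to F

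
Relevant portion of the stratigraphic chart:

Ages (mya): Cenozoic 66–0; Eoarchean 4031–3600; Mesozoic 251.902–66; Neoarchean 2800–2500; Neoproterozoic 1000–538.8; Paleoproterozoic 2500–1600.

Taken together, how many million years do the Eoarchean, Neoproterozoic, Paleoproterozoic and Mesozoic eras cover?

Duration is start − end for each: (4031 − 3600) + (1000 − 538.8) + (2500 − 1600) + (251.902 − 66).
That is 431 + 461.2 + 900 + 185.902, which totals 1978.102 million years.

1978.102 million years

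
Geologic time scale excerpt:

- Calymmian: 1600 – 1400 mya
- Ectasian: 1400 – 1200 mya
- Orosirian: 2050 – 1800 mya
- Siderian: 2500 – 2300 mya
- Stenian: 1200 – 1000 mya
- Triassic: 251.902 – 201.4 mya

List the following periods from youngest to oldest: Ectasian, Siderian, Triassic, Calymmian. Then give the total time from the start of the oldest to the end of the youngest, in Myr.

From the excerpt: Ectasian 1400–1200; Siderian 2500–2300; Triassic 251.902–201.4; Calymmian 1600–1400 (Ma).
Larger Ma is earlier, so the oldest is Siderian and the youngest is Triassic; youngest to oldest: Triassic, Ectasian, Calymmian, Siderian.
Oldest start 2500 minus youngest end 201.4 gives 2298.6 Myr overall.

Triassic, Ectasian, Calymmian, Siderian; total span 2298.6 Myr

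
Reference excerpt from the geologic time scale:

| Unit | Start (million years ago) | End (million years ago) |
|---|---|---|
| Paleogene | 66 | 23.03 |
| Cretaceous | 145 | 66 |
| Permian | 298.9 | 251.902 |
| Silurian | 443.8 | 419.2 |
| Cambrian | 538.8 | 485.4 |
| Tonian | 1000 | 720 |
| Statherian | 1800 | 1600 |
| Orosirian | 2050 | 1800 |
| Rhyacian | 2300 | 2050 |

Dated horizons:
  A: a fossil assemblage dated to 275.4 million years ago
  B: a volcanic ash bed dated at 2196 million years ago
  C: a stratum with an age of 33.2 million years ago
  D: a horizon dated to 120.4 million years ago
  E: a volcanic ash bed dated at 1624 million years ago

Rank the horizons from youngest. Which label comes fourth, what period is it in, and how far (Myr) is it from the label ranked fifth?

E, in the Statherian; 572 million years to B

Smaller Ma means younger, so youngest first: C 33.2 < D 120.4 < A 275.4 < E 1624 < B 2196.
Counting 4 along gives E (1624 Ma); the excerpt puts that inside the Statherian, 1800–1600 Ma.
Next in line is B (2196 Ma), and 2196 − 1624 = 572 Myr.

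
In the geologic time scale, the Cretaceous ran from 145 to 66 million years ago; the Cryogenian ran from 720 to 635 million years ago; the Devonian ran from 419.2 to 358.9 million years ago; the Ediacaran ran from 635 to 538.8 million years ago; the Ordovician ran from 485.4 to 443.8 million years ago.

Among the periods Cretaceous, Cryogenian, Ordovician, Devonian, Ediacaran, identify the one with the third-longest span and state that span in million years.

Durations: Cretaceous 79; Cryogenian 85; Ordovician 41.6; Devonian 60.3; Ediacaran 96.2 Myr.
Sorted longest-first: Ediacaran (96.2), Cryogenian (85), Cretaceous (79), Devonian (60.3), Ordovician (41.6).
The third longest is Cretaceous at 79 Myr.

Cretaceous, 79 million years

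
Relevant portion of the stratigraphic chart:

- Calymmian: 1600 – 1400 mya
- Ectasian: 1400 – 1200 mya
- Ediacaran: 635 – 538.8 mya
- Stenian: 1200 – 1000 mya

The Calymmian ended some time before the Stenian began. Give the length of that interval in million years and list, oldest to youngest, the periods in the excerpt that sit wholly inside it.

200 million years; Ectasian

End of Calymmian = 1400 Ma; start of Stenian = 1200 Ma.
Gap = 1400 − 1200 = 200 Myr.
Periods wholly inside 1400–1200 Ma: Ectasian (1400–1200).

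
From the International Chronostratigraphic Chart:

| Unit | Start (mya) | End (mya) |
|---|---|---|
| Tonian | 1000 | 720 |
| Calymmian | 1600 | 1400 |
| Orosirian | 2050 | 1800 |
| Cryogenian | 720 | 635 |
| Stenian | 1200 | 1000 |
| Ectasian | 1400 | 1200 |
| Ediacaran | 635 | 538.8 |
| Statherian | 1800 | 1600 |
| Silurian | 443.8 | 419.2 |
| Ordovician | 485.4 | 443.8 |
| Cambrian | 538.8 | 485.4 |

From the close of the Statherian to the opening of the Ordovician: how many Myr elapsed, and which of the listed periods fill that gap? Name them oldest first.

End of Statherian = 1600 Ma; start of Ordovician = 485.4 Ma.
Gap = 1600 − 485.4 = 1114.6 Myr.
Periods wholly inside 1600–485.4 Ma: Calymmian (1600–1400), Ectasian (1400–1200), Stenian (1200–1000), Tonian (1000–720), Cryogenian (720–635), Ediacaran (635–538.8), Cambrian (538.8–485.4).

1114.6 million years; Calymmian, Ectasian, Stenian, Tonian, Cryogenian, Ediacaran, Cambrian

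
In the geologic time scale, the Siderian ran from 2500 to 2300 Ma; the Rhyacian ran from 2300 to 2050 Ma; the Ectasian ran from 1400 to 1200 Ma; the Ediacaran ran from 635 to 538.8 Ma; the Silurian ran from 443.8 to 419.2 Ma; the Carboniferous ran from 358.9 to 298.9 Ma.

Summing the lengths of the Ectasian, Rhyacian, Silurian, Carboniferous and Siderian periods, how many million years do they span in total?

734.6 million years

Each duration: Ectasian = 200; Rhyacian = 250; Silurian = 24.6; Carboniferous = 60; Siderian = 200.
Sum: 200 + 250 + 24.6 + 60 + 200 = 734.6 Myr.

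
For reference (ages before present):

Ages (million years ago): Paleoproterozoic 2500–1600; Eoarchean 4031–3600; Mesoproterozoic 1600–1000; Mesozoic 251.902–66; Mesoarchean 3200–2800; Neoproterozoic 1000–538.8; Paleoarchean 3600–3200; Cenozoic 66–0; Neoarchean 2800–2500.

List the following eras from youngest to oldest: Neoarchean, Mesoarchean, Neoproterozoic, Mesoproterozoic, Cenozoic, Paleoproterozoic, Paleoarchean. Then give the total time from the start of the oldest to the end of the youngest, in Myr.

Start ages (Ma): Paleoarchean 3600, Mesoarchean 3200, Neoarchean 2800, Paleoproterozoic 2500, Mesoproterozoic 1600, Neoproterozoic 1000, Cenozoic 66.
Ordered youngest to oldest: Cenozoic, Neoproterozoic, Mesoproterozoic, Paleoproterozoic, Neoarchean, Mesoarchean, Paleoarchean.
Span = 3600 − 0 = 3600 Myr.

Cenozoic, Neoproterozoic, Mesoproterozoic, Paleoproterozoic, Neoarchean, Mesoarchean, Paleoarchean; total span 3600 Myr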